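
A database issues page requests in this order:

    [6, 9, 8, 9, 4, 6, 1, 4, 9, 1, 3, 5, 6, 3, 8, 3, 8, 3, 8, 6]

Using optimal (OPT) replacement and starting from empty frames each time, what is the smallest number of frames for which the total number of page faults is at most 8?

4

f=1: 20 faults
f=2: 12 faults
f=3: 9 faults
f=4: 8 faults
f=5: 7 faults
f=6: 7 faults
f=7: 7 faults
Smallest f with faults ≤ 8 is 4.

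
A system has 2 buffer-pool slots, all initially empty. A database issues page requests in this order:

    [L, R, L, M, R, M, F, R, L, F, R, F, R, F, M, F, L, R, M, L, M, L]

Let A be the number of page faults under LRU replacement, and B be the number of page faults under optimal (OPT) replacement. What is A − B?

4

Under LRU: F F . F F . F F F F F . . . F . F F F F . . → 14 faults.
Under OPT: F F . F . . F . F . F . . . F . F F . F . . → 10 faults.
A − B = 14 − 10 = 4.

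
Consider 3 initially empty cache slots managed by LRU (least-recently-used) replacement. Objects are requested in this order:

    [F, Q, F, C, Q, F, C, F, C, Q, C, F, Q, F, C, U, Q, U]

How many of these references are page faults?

5

F -> miss, frames [F]
Q -> miss, frames [F, Q]
F -> hit
C -> miss, frames [Q, F, C]
Q -> hit
F -> hit
C -> hit
F -> hit
C -> hit
Q -> hit
C -> hit
F -> hit
Q -> hit
F -> hit
C -> hit
U -> miss, evict Q, frames [F, C, U]
Q -> miss, evict F, frames [C, U, Q]
U -> hit
Page faults: 5.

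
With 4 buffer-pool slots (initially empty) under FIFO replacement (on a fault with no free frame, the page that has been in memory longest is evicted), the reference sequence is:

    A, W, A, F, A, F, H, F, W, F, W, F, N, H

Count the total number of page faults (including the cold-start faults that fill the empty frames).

A → fault, frames [A]
W → fault, frames [A, W]
A → hit
F → fault, frames [A, W, F]
A → hit
F → hit
H → fault, frames [A, W, F, H]
F → hit
W → hit
F → hit
W → hit
F → hit
N → fault, evict A, frames [W, F, H, N]
H → hit
Page faults: 5.

5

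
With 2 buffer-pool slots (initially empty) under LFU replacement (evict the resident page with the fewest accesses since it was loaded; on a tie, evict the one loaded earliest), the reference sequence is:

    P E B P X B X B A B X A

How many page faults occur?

9

P -> miss, frames [P]
E -> miss, frames [P, E]
B -> miss, evict P, frames [E, B]
P -> miss, evict E, frames [B, P]
X -> miss, evict B, frames [P, X]
B -> miss, evict P, frames [X, B]
X -> hit
B -> hit
A -> miss, evict X, frames [B, A]
B -> hit
X -> miss, evict A, frames [B, X]
A -> miss, evict X, frames [B, A]
Page faults: 9.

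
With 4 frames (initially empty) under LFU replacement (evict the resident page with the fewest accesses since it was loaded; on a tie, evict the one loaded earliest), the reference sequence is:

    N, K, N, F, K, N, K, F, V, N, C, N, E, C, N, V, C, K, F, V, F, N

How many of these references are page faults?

N → miss, frames {N}
K → miss, frames {N,K}
N → hit
F → miss, frames {N,K,F}
K → hit
N → hit
K → hit
F → hit
V → miss, frames {N,K,F,V}
N → hit
C → miss, evict V, frames {N,K,F,C}
N → hit
E → miss, evict C, frames {N,K,F,E}
C → miss, evict E, frames {N,K,F,C}
N → hit
V → miss, evict C, frames {N,K,F,V}
C → miss, evict V, frames {N,K,F,C}
K → hit
F → hit
V → miss, evict C, frames {N,K,F,V}
F → hit
N → hit
Page faults: 10.

10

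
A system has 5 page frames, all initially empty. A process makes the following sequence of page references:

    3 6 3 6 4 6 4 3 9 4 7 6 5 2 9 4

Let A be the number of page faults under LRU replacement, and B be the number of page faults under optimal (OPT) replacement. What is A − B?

2

Under LRU: F F . . F . . . F . F . F F F F → 9 faults.
Under OPT: F F . . F . . . F . F . F F . . → 7 faults.
A − B = 9 − 7 = 2.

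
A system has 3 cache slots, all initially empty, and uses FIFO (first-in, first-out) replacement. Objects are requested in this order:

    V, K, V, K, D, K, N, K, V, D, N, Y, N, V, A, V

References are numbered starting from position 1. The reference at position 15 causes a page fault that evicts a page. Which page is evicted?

pos 1: V: miss, frames (V)
pos 2: K: miss, frames (V K)
pos 3: V: hit
pos 4: K: hit
pos 5: D: miss, frames (V K D)
pos 6: K: hit
pos 7: N: miss, evict V, frames (K D N)
pos 8: K: hit
pos 9: V: miss, evict K, frames (D N V)
pos 10: D: hit
pos 11: N: hit
pos 12: Y: miss, evict D, frames (N V Y)
pos 13: N: hit
pos 14: V: hit
pos 15: A: miss, evict N, frames (V Y A)
At position 15, page N is evicted.

N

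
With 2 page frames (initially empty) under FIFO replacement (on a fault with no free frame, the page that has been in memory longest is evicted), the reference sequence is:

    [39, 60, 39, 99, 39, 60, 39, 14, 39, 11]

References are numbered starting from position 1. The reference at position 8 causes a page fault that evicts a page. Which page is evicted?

39

pos 1: 39 → miss, frames [39]
pos 2: 60 → miss, frames [39, 60]
pos 3: 39 → hit
pos 4: 99 → miss, evict 39, frames [60, 99]
pos 5: 39 → miss, evict 60, frames [99, 39]
pos 6: 60 → miss, evict 99, frames [39, 60]
pos 7: 39 → hit
pos 8: 14 → miss, evict 39, frames [60, 14]
At position 8, page 39 is evicted.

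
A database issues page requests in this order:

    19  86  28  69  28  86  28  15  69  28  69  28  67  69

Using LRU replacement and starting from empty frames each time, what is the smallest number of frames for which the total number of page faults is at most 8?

3

f=1: 14 faults
f=2: 10 faults
f=3: 7 faults
f=4: 6 faults
f=5: 6 faults
f=6: 6 faults
Smallest f with faults ≤ 8 is 3.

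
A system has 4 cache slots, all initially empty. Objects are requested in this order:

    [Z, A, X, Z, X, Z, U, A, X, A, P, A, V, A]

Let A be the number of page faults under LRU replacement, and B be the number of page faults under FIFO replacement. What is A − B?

-1

Under LRU: F F F . . . F . . . F . F . → 6 faults.
Under FIFO: F F F . . . F . . . F . F F → 7 faults.
A − B = 6 − 7 = -1.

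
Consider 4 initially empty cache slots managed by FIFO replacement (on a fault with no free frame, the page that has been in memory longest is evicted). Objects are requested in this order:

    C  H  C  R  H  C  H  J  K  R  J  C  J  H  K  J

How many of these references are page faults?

C: miss, frames [C]
H: miss, frames [C, H]
C: hit
R: miss, frames [C, H, R]
H: hit
C: hit
H: hit
J: miss, frames [C, H, R, J]
K: miss, evict C, frames [H, R, J, K]
R: hit
J: hit
C: miss, evict H, frames [R, J, K, C]
J: hit
H: miss, evict R, frames [J, K, C, H]
K: hit
J: hit
Page faults: 7.

7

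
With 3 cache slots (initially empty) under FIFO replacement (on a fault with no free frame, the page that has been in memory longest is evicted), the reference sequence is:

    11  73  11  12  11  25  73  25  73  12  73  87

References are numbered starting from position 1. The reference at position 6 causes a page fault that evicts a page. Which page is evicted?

11

pos 1: 11 → fault, frames (11)
pos 2: 73 → fault, frames (11 73)
pos 3: 11 → hit
pos 4: 12 → fault, frames (11 73 12)
pos 5: 11 → hit
pos 6: 25 → fault, evict 11, frames (73 12 25)
At position 6, page 11 is evicted.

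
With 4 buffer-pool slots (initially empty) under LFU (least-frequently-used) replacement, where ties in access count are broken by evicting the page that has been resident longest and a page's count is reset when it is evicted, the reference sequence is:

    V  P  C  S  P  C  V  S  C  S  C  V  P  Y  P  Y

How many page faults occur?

5

V: miss, frames [V]
P: miss, frames [V, P]
C: miss, frames [V, P, C]
S: miss, frames [V, P, C, S]
P: hit
C: hit
V: hit
S: hit
C: hit
S: hit
C: hit
V: hit
P: hit
Y: miss, evict V, frames [P, C, S, Y]
P: hit
Y: hit
Page faults: 5.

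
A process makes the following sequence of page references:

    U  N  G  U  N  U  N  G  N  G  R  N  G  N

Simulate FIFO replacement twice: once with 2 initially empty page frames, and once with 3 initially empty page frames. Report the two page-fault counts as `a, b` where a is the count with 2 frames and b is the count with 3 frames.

2 frames: F F F F F . . F . . F F F . → 9 faults.
3 frames: F F F . . . . . . . F . . . → 4 faults.
4 < 9: adding a frame reduced faults, as is typical.

9, 4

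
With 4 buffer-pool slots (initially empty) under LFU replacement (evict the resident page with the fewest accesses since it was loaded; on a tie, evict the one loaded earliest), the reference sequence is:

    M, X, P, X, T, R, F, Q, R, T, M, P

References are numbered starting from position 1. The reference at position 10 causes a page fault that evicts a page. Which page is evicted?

pos 1: M → fault, frames [M]
pos 2: X → fault, frames [M, X]
pos 3: P → fault, frames [M, X, P]
pos 4: X → hit
pos 5: T → fault, frames [M, X, P, T]
pos 6: R → fault, evict M, frames [X, P, T, R]
pos 7: F → fault, evict P, frames [X, T, R, F]
pos 8: Q → fault, evict T, frames [X, R, F, Q]
pos 9: R → hit
pos 10: T → fault, evict F, frames [X, R, Q, T]
At position 10, page F is evicted.

F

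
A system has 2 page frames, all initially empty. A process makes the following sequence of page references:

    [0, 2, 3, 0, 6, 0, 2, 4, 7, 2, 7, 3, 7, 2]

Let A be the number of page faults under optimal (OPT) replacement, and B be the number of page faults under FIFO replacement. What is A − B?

Under OPT: F F F . F . F F F . . F . F → 9 faults.
Under FIFO: F F F F F . F F F F . F F F → 12 faults.
A − B = 9 − 12 = -3.

-3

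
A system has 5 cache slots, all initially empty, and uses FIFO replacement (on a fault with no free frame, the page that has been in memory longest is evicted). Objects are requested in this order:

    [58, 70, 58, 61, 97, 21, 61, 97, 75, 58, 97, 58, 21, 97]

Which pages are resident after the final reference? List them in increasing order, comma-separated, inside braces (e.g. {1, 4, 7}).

58 -> fault, frames [58]
70 -> fault, frames [58, 70]
58 -> hit
61 -> fault, frames [58, 70, 61]
97 -> fault, frames [58, 70, 61, 97]
21 -> fault, frames [58, 70, 61, 97, 21]
61 -> hit
97 -> hit
75 -> fault, evict 58, frames [70, 61, 97, 21, 75]
58 -> fault, evict 70, frames [61, 97, 21, 75, 58]
97 -> hit
58 -> hit
21 -> hit
97 -> hit

{21, 58, 61, 75, 97}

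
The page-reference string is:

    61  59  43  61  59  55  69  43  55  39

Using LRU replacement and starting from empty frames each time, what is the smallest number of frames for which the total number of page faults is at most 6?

5

f=1: 10 faults
f=2: 10 faults
f=3: 7 faults
f=4: 7 faults
f=5: 6 faults
f=6: 6 faults
Smallest f with faults ≤ 6 is 5.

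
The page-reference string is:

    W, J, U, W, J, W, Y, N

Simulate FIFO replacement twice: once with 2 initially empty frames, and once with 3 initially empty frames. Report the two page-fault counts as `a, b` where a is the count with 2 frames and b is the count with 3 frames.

7, 5

2 frames: F F F F F . F F → 7 faults.
3 frames: F F F . . . F F → 5 faults.
5 < 7: adding a frame reduced faults, as is typical.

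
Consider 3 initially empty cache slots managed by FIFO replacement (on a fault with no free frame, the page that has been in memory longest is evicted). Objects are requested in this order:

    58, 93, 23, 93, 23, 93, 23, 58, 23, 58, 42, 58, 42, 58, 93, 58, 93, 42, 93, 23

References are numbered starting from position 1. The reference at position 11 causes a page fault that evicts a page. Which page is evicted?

pos 1: 58 -> miss, frames [58]
pos 2: 93 -> miss, frames [58, 93]
pos 3: 23 -> miss, frames [58, 93, 23]
pos 4: 93 -> hit
pos 5: 23 -> hit
pos 6: 93 -> hit
pos 7: 23 -> hit
pos 8: 58 -> hit
pos 9: 23 -> hit
pos 10: 58 -> hit
pos 11: 42 -> miss, evict 58, frames [93, 23, 42]
At position 11, page 58 is evicted.

58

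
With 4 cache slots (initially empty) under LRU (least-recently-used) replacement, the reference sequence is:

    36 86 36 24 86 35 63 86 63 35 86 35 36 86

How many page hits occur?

36 -> miss, frames [36]
86 -> miss, frames [36, 86]
36 -> hit
24 -> miss, frames [86, 36, 24]
86 -> hit
35 -> miss, frames [36, 24, 86, 35]
63 -> miss, evict 36, frames [24, 86, 35, 63]
86 -> hit
63 -> hit
35 -> hit
86 -> hit
35 -> hit
36 -> miss, evict 24, frames [63, 86, 35, 36]
86 -> hit
Hits: 8.

8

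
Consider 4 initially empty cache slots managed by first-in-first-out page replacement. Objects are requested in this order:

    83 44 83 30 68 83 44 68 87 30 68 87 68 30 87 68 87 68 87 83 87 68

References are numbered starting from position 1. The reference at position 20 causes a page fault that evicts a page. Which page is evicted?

44

pos 1: 83 → miss, frames [83]
pos 2: 44 → miss, frames [83, 44]
pos 3: 83 → hit
pos 4: 30 → miss, frames [83, 44, 30]
pos 5: 68 → miss, frames [83, 44, 30, 68]
pos 6: 83 → hit
pos 7: 44 → hit
pos 8: 68 → hit
pos 9: 87 → miss, evict 83, frames [44, 30, 68, 87]
pos 10: 30 → hit
pos 11: 68 → hit
pos 12: 87 → hit
pos 13: 68 → hit
pos 14: 30 → hit
pos 15: 87 → hit
pos 16: 68 → hit
pos 17: 87 → hit
pos 18: 68 → hit
pos 19: 87 → hit
pos 20: 83 → miss, evict 44, frames [30, 68, 87, 83]
At position 20, page 44 is evicted.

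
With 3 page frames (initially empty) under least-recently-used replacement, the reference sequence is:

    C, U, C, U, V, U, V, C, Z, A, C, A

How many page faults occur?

C: miss, frames (C)
U: miss, frames (C U)
C: hit
U: hit
V: miss, frames (C U V)
U: hit
V: hit
C: hit
Z: miss, evict U, frames (V C Z)
A: miss, evict V, frames (C Z A)
C: hit
A: hit
Page faults: 5.

5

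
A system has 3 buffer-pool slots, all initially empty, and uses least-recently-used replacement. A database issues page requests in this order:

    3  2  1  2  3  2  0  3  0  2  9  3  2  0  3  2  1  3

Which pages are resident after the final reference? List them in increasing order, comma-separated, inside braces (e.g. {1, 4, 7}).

{1, 2, 3}

3 -> miss, frames (3)
2 -> miss, frames (3 2)
1 -> miss, frames (3 2 1)
2 -> hit
3 -> hit
2 -> hit
0 -> miss, evict 1, frames (3 2 0)
3 -> hit
0 -> hit
2 -> hit
9 -> miss, evict 3, frames (0 2 9)
3 -> miss, evict 0, frames (2 9 3)
2 -> hit
0 -> miss, evict 9, frames (3 2 0)
3 -> hit
2 -> hit
1 -> miss, evict 0, frames (3 2 1)
3 -> hit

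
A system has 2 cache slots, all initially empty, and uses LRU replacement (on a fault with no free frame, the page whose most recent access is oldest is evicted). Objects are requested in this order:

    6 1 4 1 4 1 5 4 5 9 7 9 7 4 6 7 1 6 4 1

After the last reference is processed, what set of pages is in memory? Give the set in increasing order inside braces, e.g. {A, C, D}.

6 -> miss, frames {6}
1 -> miss, frames {6,1}
4 -> miss, evict 6, frames {1,4}
1 -> hit
4 -> hit
1 -> hit
5 -> miss, evict 4, frames {1,5}
4 -> miss, evict 1, frames {5,4}
5 -> hit
9 -> miss, evict 4, frames {5,9}
7 -> miss, evict 5, frames {9,7}
9 -> hit
7 -> hit
4 -> miss, evict 9, frames {7,4}
6 -> miss, evict 7, frames {4,6}
7 -> miss, evict 4, frames {6,7}
1 -> miss, evict 6, frames {7,1}
6 -> miss, evict 7, frames {1,6}
4 -> miss, evict 1, frames {6,4}
1 -> miss, evict 6, frames {4,1}

{1, 4}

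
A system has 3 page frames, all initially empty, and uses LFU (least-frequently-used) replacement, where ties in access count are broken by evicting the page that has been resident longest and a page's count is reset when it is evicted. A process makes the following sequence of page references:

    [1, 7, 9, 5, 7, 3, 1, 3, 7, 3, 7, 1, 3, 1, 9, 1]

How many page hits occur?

1 → miss, frames [1]
7 → miss, frames [1, 7]
9 → miss, frames [1, 7, 9]
5 → miss, evict 1, frames [7, 9, 5]
7 → hit
3 → miss, evict 9, frames [7, 5, 3]
1 → miss, evict 5, frames [7, 3, 1]
3 → hit
7 → hit
3 → hit
7 → hit
1 → hit
3 → hit
1 → hit
9 → miss, evict 1, frames [7, 3, 9]
1 → miss, evict 9, frames [7, 3, 1]
Hits: 8.

8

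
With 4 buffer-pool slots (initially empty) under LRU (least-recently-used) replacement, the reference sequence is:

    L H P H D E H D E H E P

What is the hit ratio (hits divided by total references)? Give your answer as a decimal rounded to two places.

0.58

L -> miss, frames (L)
H -> miss, frames (L H)
P -> miss, frames (L H P)
H -> hit
D -> miss, frames (L P H D)
E -> miss, evict L, frames (P H D E)
H -> hit
D -> hit
E -> hit
H -> hit
E -> hit
P -> hit
Hits: 7 of 12 references → 7/12 = 0.5833.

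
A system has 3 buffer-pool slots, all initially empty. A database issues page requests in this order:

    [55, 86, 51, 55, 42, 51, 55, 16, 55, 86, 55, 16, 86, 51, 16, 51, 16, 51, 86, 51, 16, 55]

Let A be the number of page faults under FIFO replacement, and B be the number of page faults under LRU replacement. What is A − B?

1

Under FIFO: F F F . F . F F . F . . . F . . . . . . . F → 9 faults.
Under LRU: F F F . F . . F . F . . . F . . . . . . . F → 8 faults.
A − B = 9 − 8 = 1.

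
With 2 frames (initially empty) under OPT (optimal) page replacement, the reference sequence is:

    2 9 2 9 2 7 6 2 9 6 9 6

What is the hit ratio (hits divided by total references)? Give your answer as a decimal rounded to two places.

0.58

2 -> miss, frames {2}
9 -> miss, frames {2,9}
2 -> hit
9 -> hit
2 -> hit
7 -> miss, evict 9, frames {2,7}
6 -> miss, evict 7, frames {2,6}
2 -> hit
9 -> miss, evict 2, frames {6,9}
6 -> hit
9 -> hit
6 -> hit
Hits: 7 of 12 references → 7/12 = 0.5833.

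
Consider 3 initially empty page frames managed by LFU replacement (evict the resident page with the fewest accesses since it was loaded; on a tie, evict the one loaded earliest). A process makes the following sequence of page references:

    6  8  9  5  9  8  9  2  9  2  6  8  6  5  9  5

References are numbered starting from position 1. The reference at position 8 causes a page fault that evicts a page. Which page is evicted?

pos 1: 6: fault, frames (6)
pos 2: 8: fault, frames (6 8)
pos 3: 9: fault, frames (6 8 9)
pos 4: 5: fault, evict 6, frames (8 9 5)
pos 5: 9: hit
pos 6: 8: hit
pos 7: 9: hit
pos 8: 2: fault, evict 5, frames (8 9 2)
At position 8, page 5 is evicted.

5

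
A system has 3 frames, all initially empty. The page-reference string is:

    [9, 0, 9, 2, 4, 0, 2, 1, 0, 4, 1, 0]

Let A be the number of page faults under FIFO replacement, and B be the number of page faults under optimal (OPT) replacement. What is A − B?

Under FIFO: F F . F F . . F F . . . → 6 faults.
Under OPT: F F . F F . . F . . . . → 5 faults.
A − B = 6 − 5 = 1.

1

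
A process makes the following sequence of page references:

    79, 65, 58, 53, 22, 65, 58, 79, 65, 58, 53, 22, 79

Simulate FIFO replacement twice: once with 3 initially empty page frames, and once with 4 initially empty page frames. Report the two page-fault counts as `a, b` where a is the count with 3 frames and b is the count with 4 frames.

3 frames: F F F F F F F F . . F F . → 10 faults.
4 frames: F F F F F . . F F F F F F → 11 faults.
11 > 10: adding a frame increased faults — Belady's anomaly.

10, 11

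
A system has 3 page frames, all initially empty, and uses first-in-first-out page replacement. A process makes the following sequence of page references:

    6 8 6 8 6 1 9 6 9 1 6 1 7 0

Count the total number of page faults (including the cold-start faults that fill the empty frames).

6: fault, frames {6}
8: fault, frames {6,8}
6: hit
8: hit
6: hit
1: fault, frames {6,8,1}
9: fault, evict 6, frames {8,1,9}
6: fault, evict 8, frames {1,9,6}
9: hit
1: hit
6: hit
1: hit
7: fault, evict 1, frames {9,6,7}
0: fault, evict 9, frames {6,7,0}
Page faults: 7.

7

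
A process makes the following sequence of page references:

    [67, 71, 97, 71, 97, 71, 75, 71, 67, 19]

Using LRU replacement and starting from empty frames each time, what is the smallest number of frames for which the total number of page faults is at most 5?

f=1: 10 faults
f=2: 6 faults
f=3: 6 faults
f=4: 5 faults
f=5: 5 faults
Smallest f with faults ≤ 5 is 4.

4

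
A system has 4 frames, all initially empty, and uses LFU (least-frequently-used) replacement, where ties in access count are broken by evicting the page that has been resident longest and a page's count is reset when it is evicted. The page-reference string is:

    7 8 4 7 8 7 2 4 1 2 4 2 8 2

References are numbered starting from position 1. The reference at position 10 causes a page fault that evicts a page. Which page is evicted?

pos 1: 7 → fault, frames [7]
pos 2: 8 → fault, frames [7, 8]
pos 3: 4 → fault, frames [7, 8, 4]
pos 4: 7 → hit
pos 5: 8 → hit
pos 6: 7 → hit
pos 7: 2 → fault, frames [7, 8, 4, 2]
pos 8: 4 → hit
pos 9: 1 → fault, evict 2, frames [7, 8, 4, 1]
pos 10: 2 → fault, evict 1, frames [7, 8, 4, 2]
At position 10, page 1 is evicted.

1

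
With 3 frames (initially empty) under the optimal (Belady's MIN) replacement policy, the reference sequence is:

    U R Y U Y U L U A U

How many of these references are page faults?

5

U: miss, frames (U)
R: miss, frames (U R)
Y: miss, frames (U R Y)
U: hit
Y: hit
U: hit
L: miss, evict Y, frames (U R L)
U: hit
A: miss, evict L, frames (U R A)
U: hit
Page faults: 5.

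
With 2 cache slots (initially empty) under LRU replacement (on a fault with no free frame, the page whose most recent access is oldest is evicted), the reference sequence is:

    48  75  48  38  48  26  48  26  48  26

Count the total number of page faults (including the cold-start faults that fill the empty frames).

48: miss, frames [48]
75: miss, frames [48, 75]
48: hit
38: miss, evict 75, frames [48, 38]
48: hit
26: miss, evict 38, frames [48, 26]
48: hit
26: hit
48: hit
26: hit
Page faults: 4.

4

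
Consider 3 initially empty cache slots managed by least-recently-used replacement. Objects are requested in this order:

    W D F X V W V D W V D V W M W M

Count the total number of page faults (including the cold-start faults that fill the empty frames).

8

W → fault, frames {W}
D → fault, frames {W,D}
F → fault, frames {W,D,F}
X → fault, evict W, frames {D,F,X}
V → fault, evict D, frames {F,X,V}
W → fault, evict F, frames {X,V,W}
V → hit
D → fault, evict X, frames {W,V,D}
W → hit
V → hit
D → hit
V → hit
W → hit
M → fault, evict D, frames {V,W,M}
W → hit
M → hit
Page faults: 8.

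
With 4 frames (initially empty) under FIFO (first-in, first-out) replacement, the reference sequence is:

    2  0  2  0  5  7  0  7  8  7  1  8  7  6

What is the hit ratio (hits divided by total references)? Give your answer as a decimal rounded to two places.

2: fault, frames (2)
0: fault, frames (2 0)
2: hit
0: hit
5: fault, frames (2 0 5)
7: fault, frames (2 0 5 7)
0: hit
7: hit
8: fault, evict 2, frames (0 5 7 8)
7: hit
1: fault, evict 0, frames (5 7 8 1)
8: hit
7: hit
6: fault, evict 5, frames (7 8 1 6)
Hits: 7 of 14 references → 7/14 = 0.5000.

0.50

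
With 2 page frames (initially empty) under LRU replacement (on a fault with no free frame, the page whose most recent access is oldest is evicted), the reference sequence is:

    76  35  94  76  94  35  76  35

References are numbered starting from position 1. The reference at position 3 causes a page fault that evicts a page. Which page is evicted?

76

pos 1: 76: fault, frames (76)
pos 2: 35: fault, frames (76 35)
pos 3: 94: fault, evict 76, frames (35 94)
At position 3, page 76 is evicted.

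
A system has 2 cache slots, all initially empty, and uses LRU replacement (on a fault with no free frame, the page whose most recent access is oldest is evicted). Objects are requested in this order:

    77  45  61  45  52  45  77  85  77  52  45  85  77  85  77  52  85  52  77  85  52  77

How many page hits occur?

6

77 → miss, frames [77]
45 → miss, frames [77, 45]
61 → miss, evict 77, frames [45, 61]
45 → hit
52 → miss, evict 61, frames [45, 52]
45 → hit
77 → miss, evict 52, frames [45, 77]
85 → miss, evict 45, frames [77, 85]
77 → hit
52 → miss, evict 85, frames [77, 52]
45 → miss, evict 77, frames [52, 45]
85 → miss, evict 52, frames [45, 85]
77 → miss, evict 45, frames [85, 77]
85 → hit
77 → hit
52 → miss, evict 85, frames [77, 52]
85 → miss, evict 77, frames [52, 85]
52 → hit
77 → miss, evict 85, frames [52, 77]
85 → miss, evict 52, frames [77, 85]
52 → miss, evict 77, frames [85, 52]
77 → miss, evict 85, frames [52, 77]
Hits: 6.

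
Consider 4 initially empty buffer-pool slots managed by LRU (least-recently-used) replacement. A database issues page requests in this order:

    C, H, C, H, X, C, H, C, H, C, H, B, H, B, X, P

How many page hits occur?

C -> miss, frames [C]
H -> miss, frames [C, H]
C -> hit
H -> hit
X -> miss, frames [C, H, X]
C -> hit
H -> hit
C -> hit
H -> hit
C -> hit
H -> hit
B -> miss, frames [X, C, H, B]
H -> hit
B -> hit
X -> hit
P -> miss, evict C, frames [H, B, X, P]
Hits: 11.

11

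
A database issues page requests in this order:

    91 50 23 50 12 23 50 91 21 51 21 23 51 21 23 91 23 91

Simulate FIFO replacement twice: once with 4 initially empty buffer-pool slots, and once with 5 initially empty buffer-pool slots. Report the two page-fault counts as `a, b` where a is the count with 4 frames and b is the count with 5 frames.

8, 7

4 frames: F F F . F . . . F F . . . . . F F . → 8 faults.
5 frames: F F F . F . . . F F . . . . . F . . → 7 faults.
7 < 8: adding a frame reduced faults, as is typical.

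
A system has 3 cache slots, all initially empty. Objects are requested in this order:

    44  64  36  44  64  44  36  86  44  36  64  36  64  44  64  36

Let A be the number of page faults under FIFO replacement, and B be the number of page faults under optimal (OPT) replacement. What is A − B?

Under FIFO: F F F . . . . F F . F F . . . . → 7 faults.
Under OPT: F F F . . . . F . . F . . . . . → 5 faults.
A − B = 7 − 5 = 2.

2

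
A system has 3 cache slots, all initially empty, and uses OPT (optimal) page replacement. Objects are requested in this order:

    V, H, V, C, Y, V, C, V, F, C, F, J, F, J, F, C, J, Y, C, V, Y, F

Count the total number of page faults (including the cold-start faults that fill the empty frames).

8

V -> fault, frames {V}
H -> fault, frames {V,H}
V -> hit
C -> fault, frames {V,H,C}
Y -> fault, evict H, frames {V,C,Y}
V -> hit
C -> hit
V -> hit
F -> fault, evict V, frames {C,Y,F}
C -> hit
F -> hit
J -> fault, evict Y, frames {C,F,J}
F -> hit
J -> hit
F -> hit
C -> hit
J -> hit
Y -> fault, evict J, frames {C,F,Y}
C -> hit
V -> fault, evict C, frames {F,Y,V}
Y -> hit
F -> hit
Page faults: 8.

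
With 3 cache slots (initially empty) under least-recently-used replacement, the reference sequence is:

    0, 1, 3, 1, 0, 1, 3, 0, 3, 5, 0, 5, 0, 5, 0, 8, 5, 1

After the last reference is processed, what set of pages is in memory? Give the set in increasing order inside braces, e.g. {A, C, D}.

{1, 5, 8}

0 → fault, frames {0}
1 → fault, frames {0,1}
3 → fault, frames {0,1,3}
1 → hit
0 → hit
1 → hit
3 → hit
0 → hit
3 → hit
5 → fault, evict 1, frames {0,3,5}
0 → hit
5 → hit
0 → hit
5 → hit
0 → hit
8 → fault, evict 3, frames {5,0,8}
5 → hit
1 → fault, evict 0, frames {8,5,1}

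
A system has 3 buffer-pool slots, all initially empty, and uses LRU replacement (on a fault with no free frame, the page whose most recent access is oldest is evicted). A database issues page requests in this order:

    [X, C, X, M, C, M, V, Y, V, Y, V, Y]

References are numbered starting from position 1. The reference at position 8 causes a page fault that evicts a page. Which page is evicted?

C

pos 1: X -> fault, frames {X}
pos 2: C -> fault, frames {X,C}
pos 3: X -> hit
pos 4: M -> fault, frames {C,X,M}
pos 5: C -> hit
pos 6: M -> hit
pos 7: V -> fault, evict X, frames {C,M,V}
pos 8: Y -> fault, evict C, frames {M,V,Y}
At position 8, page C is evicted.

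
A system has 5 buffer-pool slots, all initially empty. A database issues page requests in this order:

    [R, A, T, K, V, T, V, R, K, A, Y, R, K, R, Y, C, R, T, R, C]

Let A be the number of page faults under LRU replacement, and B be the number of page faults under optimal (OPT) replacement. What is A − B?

Under LRU: F F F F F . . . . . F . . . . F . F . . → 8 faults.
Under OPT: F F F F F . . . . . F . . . . F . . . . → 7 faults.
A − B = 8 − 7 = 1.

1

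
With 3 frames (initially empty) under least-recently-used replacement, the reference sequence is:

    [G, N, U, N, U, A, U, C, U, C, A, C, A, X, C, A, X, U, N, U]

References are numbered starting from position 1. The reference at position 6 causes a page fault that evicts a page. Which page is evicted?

pos 1: G -> fault, frames {G}
pos 2: N -> fault, frames {G,N}
pos 3: U -> fault, frames {G,N,U}
pos 4: N -> hit
pos 5: U -> hit
pos 6: A -> fault, evict G, frames {N,U,A}
At position 6, page G is evicted.

G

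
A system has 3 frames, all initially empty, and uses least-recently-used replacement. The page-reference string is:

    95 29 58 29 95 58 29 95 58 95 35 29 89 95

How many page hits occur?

95: fault, frames {95}
29: fault, frames {95,29}
58: fault, frames {95,29,58}
29: hit
95: hit
58: hit
29: hit
95: hit
58: hit
95: hit
35: fault, evict 29, frames {58,95,35}
29: fault, evict 58, frames {95,35,29}
89: fault, evict 95, frames {35,29,89}
95: fault, evict 35, frames {29,89,95}
Hits: 7.

7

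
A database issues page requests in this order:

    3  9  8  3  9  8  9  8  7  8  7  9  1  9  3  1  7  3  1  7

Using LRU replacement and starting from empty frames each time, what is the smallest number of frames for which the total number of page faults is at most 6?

f=1: 20 faults
f=2: 15 faults
f=3: 7 faults
f=4: 6 faults
f=5: 5 faults
Smallest f with faults ≤ 6 is 4.

4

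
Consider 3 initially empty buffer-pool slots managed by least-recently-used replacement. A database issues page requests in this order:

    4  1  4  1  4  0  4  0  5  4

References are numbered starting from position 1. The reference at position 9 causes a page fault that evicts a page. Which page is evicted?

pos 1: 4 -> miss, frames {4}
pos 2: 1 -> miss, frames {4,1}
pos 3: 4 -> hit
pos 4: 1 -> hit
pos 5: 4 -> hit
pos 6: 0 -> miss, frames {1,4,0}
pos 7: 4 -> hit
pos 8: 0 -> hit
pos 9: 5 -> miss, evict 1, frames {4,0,5}
At position 9, page 1 is evicted.

1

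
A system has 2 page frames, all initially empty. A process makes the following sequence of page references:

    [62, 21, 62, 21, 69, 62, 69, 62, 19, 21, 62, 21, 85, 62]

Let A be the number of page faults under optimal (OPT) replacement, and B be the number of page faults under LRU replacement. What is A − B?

Under OPT: F F . . F . . . F F . . F . → 6 faults.
Under LRU: F F . . F F . . F F F . F F → 9 faults.
A − B = 6 − 9 = -3.

-3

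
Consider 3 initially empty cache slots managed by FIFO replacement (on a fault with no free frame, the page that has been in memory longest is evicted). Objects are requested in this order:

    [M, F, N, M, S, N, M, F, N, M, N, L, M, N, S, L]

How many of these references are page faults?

M: fault, frames {M}
F: fault, frames {M,F}
N: fault, frames {M,F,N}
M: hit
S: fault, evict M, frames {F,N,S}
N: hit
M: fault, evict F, frames {N,S,M}
F: fault, evict N, frames {S,M,F}
N: fault, evict S, frames {M,F,N}
M: hit
N: hit
L: fault, evict M, frames {F,N,L}
M: fault, evict F, frames {N,L,M}
N: hit
S: fault, evict N, frames {L,M,S}
L: hit
Page faults: 10.

10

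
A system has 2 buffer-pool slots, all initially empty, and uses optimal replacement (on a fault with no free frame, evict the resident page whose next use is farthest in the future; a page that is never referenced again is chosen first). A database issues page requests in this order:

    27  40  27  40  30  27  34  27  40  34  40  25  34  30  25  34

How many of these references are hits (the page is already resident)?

27: fault, frames {27}
40: fault, frames {27,40}
27: hit
40: hit
30: fault, evict 40, frames {27,30}
27: hit
34: fault, evict 30, frames {27,34}
27: hit
40: fault, evict 27, frames {34,40}
34: hit
40: hit
25: fault, evict 40, frames {34,25}
34: hit
30: fault, evict 34, frames {25,30}
25: hit
34: fault, evict 30, frames {25,34}
Hits: 8.

8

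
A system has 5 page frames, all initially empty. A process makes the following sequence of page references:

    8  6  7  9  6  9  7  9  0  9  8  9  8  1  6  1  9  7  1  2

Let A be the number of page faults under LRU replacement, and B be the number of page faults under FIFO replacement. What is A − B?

Under LRU: F F F F . . . . F . . . . F F . . F . F → 9 faults.
Under FIFO: F F F F . . . . F . . . . F . . . . . F → 7 faults.
A − B = 9 − 7 = 2.

2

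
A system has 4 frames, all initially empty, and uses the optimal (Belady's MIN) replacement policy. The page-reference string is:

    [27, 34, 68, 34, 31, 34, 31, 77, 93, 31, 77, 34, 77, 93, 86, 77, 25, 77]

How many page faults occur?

27 → miss, frames {27}
34 → miss, frames {27,34}
68 → miss, frames {27,34,68}
34 → hit
31 → miss, frames {27,34,68,31}
34 → hit
31 → hit
77 → miss, evict 68, frames {27,34,31,77}
93 → miss, evict 27, frames {34,31,77,93}
31 → hit
77 → hit
34 → hit
77 → hit
93 → hit
86 → miss, evict 93, frames {34,31,77,86}
77 → hit
25 → miss, evict 86, frames {34,31,77,25}
77 → hit
Page faults: 8.

8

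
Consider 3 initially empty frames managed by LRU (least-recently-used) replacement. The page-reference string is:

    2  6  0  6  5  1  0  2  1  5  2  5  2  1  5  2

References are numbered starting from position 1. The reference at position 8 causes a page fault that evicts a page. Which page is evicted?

pos 1: 2 -> miss, frames (2)
pos 2: 6 -> miss, frames (2 6)
pos 3: 0 -> miss, frames (2 6 0)
pos 4: 6 -> hit
pos 5: 5 -> miss, evict 2, frames (0 6 5)
pos 6: 1 -> miss, evict 0, frames (6 5 1)
pos 7: 0 -> miss, evict 6, frames (5 1 0)
pos 8: 2 -> miss, evict 5, frames (1 0 2)
At position 8, page 5 is evicted.

5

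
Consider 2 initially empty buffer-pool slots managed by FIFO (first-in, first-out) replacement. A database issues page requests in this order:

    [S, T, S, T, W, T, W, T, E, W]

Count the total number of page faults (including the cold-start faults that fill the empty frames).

S -> fault, frames {S}
T -> fault, frames {S,T}
S -> hit
T -> hit
W -> fault, evict S, frames {T,W}
T -> hit
W -> hit
T -> hit
E -> fault, evict T, frames {W,E}
W -> hit
Page faults: 4.

4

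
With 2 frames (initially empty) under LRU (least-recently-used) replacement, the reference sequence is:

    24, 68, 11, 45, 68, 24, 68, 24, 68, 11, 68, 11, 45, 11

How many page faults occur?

24 → fault, frames [24]
68 → fault, frames [24, 68]
11 → fault, evict 24, frames [68, 11]
45 → fault, evict 68, frames [11, 45]
68 → fault, evict 11, frames [45, 68]
24 → fault, evict 45, frames [68, 24]
68 → hit
24 → hit
68 → hit
11 → fault, evict 24, frames [68, 11]
68 → hit
11 → hit
45 → fault, evict 68, frames [11, 45]
11 → hit
Page faults: 8.

8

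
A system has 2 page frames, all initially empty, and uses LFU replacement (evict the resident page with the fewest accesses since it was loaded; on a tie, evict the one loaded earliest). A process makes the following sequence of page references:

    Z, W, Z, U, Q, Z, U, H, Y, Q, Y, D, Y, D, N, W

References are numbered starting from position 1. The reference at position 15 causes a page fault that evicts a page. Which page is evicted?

D

pos 1: Z → fault, frames [Z]
pos 2: W → fault, frames [Z, W]
pos 3: Z → hit
pos 4: U → fault, evict W, frames [Z, U]
pos 5: Q → fault, evict U, frames [Z, Q]
pos 6: Z → hit
pos 7: U → fault, evict Q, frames [Z, U]
pos 8: H → fault, evict U, frames [Z, H]
pos 9: Y → fault, evict H, frames [Z, Y]
pos 10: Q → fault, evict Y, frames [Z, Q]
pos 11: Y → fault, evict Q, frames [Z, Y]
pos 12: D → fault, evict Y, frames [Z, D]
pos 13: Y → fault, evict D, frames [Z, Y]
pos 14: D → fault, evict Y, frames [Z, D]
pos 15: N → fault, evict D, frames [Z, N]
At position 15, page D is evicted.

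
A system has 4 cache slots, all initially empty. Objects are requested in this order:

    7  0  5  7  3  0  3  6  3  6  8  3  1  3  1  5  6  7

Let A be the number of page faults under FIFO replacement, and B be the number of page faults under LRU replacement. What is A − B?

Under FIFO: F F F . F . . F . . F . F . . F . F → 9 faults.
Under LRU: F F F . F . . F . . F . F . . F F F → 10 faults.
A − B = 9 − 10 = -1.

-1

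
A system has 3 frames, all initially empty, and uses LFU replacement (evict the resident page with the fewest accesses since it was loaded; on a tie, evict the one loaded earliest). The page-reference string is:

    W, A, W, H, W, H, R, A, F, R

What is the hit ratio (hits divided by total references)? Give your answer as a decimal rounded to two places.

W -> fault, frames {W}
A -> fault, frames {W,A}
W -> hit
H -> fault, frames {W,A,H}
W -> hit
H -> hit
R -> fault, evict A, frames {W,H,R}
A -> fault, evict R, frames {W,H,A}
F -> fault, evict A, frames {W,H,F}
R -> fault, evict F, frames {W,H,R}
Hits: 3 of 10 references → 3/10 = 0.3000.

0.30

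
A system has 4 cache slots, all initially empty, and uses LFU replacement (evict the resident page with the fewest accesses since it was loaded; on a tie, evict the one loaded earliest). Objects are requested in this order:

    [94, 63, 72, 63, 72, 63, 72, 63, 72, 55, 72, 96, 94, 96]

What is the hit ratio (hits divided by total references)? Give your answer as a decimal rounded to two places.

0.57

94: fault, frames [94]
63: fault, frames [94, 63]
72: fault, frames [94, 63, 72]
63: hit
72: hit
63: hit
72: hit
63: hit
72: hit
55: fault, frames [94, 63, 72, 55]
72: hit
96: fault, evict 94, frames [63, 72, 55, 96]
94: fault, evict 55, frames [63, 72, 96, 94]
96: hit
Hits: 8 of 14 references → 8/14 = 0.5714.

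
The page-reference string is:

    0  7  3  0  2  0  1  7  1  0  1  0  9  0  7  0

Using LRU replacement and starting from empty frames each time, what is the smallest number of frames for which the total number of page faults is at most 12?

2

f=1: 16 faults
f=2: 10 faults
f=3: 8 faults
f=4: 7 faults
f=5: 6 faults
f=6: 6 faults
Smallest f with faults ≤ 12 is 2.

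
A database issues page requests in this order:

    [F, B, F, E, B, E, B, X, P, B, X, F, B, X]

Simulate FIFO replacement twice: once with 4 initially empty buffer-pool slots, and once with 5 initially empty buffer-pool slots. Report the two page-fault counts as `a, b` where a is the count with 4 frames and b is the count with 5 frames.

7, 5

4 frames: F F . F . . . F F . . F F . → 7 faults.
5 frames: F F . F . . . F F . . . . . → 5 faults.
5 < 7: adding a frame reduced faults, as is typical.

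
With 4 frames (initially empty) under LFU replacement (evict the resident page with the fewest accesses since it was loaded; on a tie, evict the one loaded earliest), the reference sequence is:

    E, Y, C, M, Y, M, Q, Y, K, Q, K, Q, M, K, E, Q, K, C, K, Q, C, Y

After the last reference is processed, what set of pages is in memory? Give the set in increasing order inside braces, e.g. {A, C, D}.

{K, M, Q, Y}

E → miss, frames (E)
Y → miss, frames (E Y)
C → miss, frames (E Y C)
M → miss, frames (E Y C M)
Y → hit
M → hit
Q → miss, evict E, frames (Y C M Q)
Y → hit
K → miss, evict C, frames (Y M Q K)
Q → hit
K → hit
Q → hit
M → hit
K → hit
E → miss, evict Y, frames (M Q K E)
Q → hit
K → hit
C → miss, evict E, frames (M Q K C)
K → hit
Q → hit
C → hit
Y → miss, evict C, frames (M Q K Y)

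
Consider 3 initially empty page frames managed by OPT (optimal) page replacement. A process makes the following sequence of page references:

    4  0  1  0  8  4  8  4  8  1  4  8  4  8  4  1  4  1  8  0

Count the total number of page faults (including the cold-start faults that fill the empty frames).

4 → miss, frames [4]
0 → miss, frames [4, 0]
1 → miss, frames [4, 0, 1]
0 → hit
8 → miss, evict 0, frames [4, 1, 8]
4 → hit
8 → hit
4 → hit
8 → hit
1 → hit
4 → hit
8 → hit
4 → hit
8 → hit
4 → hit
1 → hit
4 → hit
1 → hit
8 → hit
0 → miss, evict 8, frames [4, 1, 0]
Page faults: 5.

5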